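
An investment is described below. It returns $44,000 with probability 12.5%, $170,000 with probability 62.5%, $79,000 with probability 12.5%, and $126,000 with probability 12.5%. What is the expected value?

$137,375

EV = 0.125 × 44000 + 0.625 × 170000 + 0.125 × 79000 + 0.125 × 126000 = 5500 + 106250 + 9875 + 15750 = 137375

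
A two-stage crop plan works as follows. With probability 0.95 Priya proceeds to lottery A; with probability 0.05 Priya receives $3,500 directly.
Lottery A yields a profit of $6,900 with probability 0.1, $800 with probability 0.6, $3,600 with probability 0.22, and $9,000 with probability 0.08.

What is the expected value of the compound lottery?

$2,722.90

EV(A) = 0.1 × 6900 + 0.6 × 800 + 0.22 × 3600 + 0.08 × 9000 = 690 + 480 + 792 + 720 = 2682
Branch B: 3500 (certain)
Overall = 0.95 × 2682 + 0.05 × 3500 = 2547.9 + 175 = 2722.9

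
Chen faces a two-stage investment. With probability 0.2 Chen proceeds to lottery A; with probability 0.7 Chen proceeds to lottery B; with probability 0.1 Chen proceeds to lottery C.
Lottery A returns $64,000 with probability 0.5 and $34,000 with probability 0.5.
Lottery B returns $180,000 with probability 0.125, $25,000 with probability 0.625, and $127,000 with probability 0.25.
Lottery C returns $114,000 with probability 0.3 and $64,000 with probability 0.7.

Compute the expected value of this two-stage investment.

$66,612.50

EV(A) = 0.5 × 64000 + 0.5 × 34000 = 32000 + 17000 = 49000
EV(B) = 0.125 × 180000 + 0.625 × 25000 + 0.25 × 127000 = 22500 + 15625 + 31750 = 69875
EV(C) = 0.3 × 114000 + 0.7 × 64000 = 34200 + 44800 = 79000
Overall = 0.2 × 49000 + 0.7 × 69875 + 0.1 × 79000 = 9800 + 48912.5 + 7900 = 66612.5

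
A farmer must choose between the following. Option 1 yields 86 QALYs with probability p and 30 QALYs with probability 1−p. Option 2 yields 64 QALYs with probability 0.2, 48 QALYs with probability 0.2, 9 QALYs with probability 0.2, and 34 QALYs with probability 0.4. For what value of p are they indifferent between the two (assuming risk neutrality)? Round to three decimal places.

EV(Option 2) = 0.2 × 64 + 0.2 × 48 + 0.2 × 9 + 0.4 × 34 = 12.8 + 9.6 + 1.8 + 13.6 = 37.8
p·86 + (1−p)·30 = 37.8
56p + 30 = 37.8
p = (37.8 − 30) / 56

p = 0.139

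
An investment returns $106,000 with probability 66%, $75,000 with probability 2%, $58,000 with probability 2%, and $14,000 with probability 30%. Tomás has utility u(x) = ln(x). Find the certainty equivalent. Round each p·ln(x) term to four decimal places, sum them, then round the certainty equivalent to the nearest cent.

$56,664.32

E[u] = 0.66·ln(106000) + 0.02·ln(75000) + 0.02·ln(58000) + 0.3·ln(14000) = 7.6370 + 0.2245 + 0.2194 + 2.8640 = 10.9449
CE = e^10.9449 ≈ 56664.32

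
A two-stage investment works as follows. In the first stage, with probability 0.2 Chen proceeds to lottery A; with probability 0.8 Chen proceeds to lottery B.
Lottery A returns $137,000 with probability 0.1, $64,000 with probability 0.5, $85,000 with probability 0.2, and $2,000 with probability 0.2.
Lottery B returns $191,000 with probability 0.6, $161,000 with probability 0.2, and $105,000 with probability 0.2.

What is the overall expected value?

EV(A) = 0.1 × 137000 + 0.5 × 64000 + 0.2 × 85000 + 0.2 × 2000 = 13700 + 32000 + 17000 + 400 = 63100
EV(B) = 0.6 × 191000 + 0.2 × 161000 + 0.2 × 105000 = 114600 + 32200 + 21000 = 167800
Overall = 0.2 × 63100 + 0.8 × 167800 = 12620 + 134240 = 146860

$146,860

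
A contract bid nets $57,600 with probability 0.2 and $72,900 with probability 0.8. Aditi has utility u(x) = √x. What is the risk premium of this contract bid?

E[u] = 0.2·√57600 + 0.8·√72900 = 0.2·240 + 0.8·270 = 264
CE = (264)² = 69696
Risk premium = EV − CE = 69840 − 69696 = 144

$144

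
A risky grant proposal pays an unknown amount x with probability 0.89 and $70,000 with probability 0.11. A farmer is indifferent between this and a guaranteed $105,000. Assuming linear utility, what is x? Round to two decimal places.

x = $109,325.84

0.89·x + 0.11·70000 = 105000
0.89·x = 105000 − 7700 = 97300
x = 97300 / 0.89 = 109325.8427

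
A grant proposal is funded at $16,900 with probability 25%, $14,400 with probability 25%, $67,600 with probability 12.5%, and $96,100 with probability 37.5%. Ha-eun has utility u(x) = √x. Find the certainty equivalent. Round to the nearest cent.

E[u] = 0.25·√16900 + 0.25·√14400 + 0.125·√67600 + 0.375·√96100 = 0.25·130 + 0.25·120 + 0.125·260 + 0.375·310 = 211.25
CE = (211.25)² = 44626.5625

$44,626.56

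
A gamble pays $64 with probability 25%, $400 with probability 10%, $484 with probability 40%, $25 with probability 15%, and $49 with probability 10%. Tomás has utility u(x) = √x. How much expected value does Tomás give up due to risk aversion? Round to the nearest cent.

E[u] = 0.25·√64 + 0.1·√400 + 0.4·√484 + 0.15·√25 + 0.1·√49 = 0.25·8 + 0.1·20 + 0.4·22 + 0.15·5 + 0.1·7 = 14.25
CE = (14.25)² = 203.0625
Risk premium = EV − CE = 258.25 − 203.0625 = 55.1875

$55.19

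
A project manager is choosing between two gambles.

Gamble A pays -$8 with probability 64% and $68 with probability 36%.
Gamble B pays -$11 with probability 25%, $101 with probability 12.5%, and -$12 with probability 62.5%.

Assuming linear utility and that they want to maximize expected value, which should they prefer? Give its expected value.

Gamble A = 0.64 × (-8) + 0.36 × 68 = -5.12 + 24.48 = 19.36
Gamble B = 0.25 × (-11) + 0.125 × 101 + 0.625 × (-12) = -2.75 + 12.625 − 7.5 = 2.375

Gamble A ($19.36)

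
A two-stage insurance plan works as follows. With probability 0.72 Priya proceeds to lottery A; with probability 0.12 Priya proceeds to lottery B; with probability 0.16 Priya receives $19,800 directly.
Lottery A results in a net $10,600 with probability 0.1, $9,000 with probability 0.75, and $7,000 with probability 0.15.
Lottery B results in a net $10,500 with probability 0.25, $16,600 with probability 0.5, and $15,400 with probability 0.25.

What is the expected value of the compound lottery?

$11,320.20

EV(A) = 0.1 × 10600 + 0.75 × 9000 + 0.15 × 7000 = 1060 + 6750 + 1050 = 8860
EV(B) = 0.25 × 10500 + 0.5 × 16600 + 0.25 × 15400 = 2625 + 8300 + 3850 = 14775
Branch C: 19800 (certain)
Overall = 0.72 × 8860 + 0.12 × 14775 + 0.16 × 19800 = 6379.2 + 1773 + 3168 = 11320.2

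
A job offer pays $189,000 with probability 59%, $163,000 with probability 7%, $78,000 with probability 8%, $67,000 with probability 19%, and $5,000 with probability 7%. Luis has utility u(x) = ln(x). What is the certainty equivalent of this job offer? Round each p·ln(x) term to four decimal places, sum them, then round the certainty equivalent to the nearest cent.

$110,979.41

E[u] = 0.59·ln(189000) + 0.07·ln(163000) + 0.08·ln(78000) + 0.19·ln(67000) + 0.07·ln(5000) = 7.1682 + 0.8401 + 0.9012 + 2.1114 + 0.5962 = 11.6171
CE = e^11.6171 ≈ 110979.41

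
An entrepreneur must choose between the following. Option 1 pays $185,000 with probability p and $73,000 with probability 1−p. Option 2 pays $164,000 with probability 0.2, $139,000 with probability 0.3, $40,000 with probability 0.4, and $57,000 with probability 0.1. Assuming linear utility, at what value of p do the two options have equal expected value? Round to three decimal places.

EV(Option 2) = 0.2 × 164000 + 0.3 × 139000 + 0.4 × 40000 + 0.1 × 57000 = 32800 + 41700 + 16000 + 5700 = 96200
p·185000 + (1−p)·73000 = 96200
112000p + 73000 = 96200
p = (96200 − 73000) / 112000

p = 0.207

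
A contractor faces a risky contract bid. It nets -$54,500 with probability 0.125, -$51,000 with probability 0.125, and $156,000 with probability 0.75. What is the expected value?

EV = 0.125 × (-54500) + 0.125 × (-51000) + 0.75 × 156000 = -6812.5 − 6375 + 117000 = 103812.5

$103,812.50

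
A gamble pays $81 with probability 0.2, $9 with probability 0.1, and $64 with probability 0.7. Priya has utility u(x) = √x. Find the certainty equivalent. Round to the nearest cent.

E[u] = 0.2·√81 + 0.1·√9 + 0.7·√64 = 0.2·9 + 0.1·3 + 0.7·8 = 7.7
CE = (7.7)² = 59.29

$59.29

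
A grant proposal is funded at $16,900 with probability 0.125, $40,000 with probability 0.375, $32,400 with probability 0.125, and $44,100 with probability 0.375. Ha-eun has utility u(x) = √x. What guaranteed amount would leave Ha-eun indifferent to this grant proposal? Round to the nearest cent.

E[u] = 0.125·√16900 + 0.375·√40000 + 0.125·√32400 + 0.375·√44100 = 0.125·130 + 0.375·200 + 0.125·180 + 0.375·210 = 192.5
CE = (192.5)² = 37056.25

$37,056.25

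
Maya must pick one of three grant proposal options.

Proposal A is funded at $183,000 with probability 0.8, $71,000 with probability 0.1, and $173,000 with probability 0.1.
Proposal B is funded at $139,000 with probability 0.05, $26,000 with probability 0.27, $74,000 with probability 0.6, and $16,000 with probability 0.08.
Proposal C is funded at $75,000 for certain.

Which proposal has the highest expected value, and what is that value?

Proposal A = 0.8 × 183000 + 0.1 × 71000 + 0.1 × 173000 = 146400 + 7100 + 17300 = 170800
Proposal B = 0.05 × 139000 + 0.27 × 26000 + 0.6 × 74000 + 0.08 × 16000 = 6950 + 7020 + 44400 + 1280 = 59650
Proposal C: 75000 (certain)

Proposal A ($170,800)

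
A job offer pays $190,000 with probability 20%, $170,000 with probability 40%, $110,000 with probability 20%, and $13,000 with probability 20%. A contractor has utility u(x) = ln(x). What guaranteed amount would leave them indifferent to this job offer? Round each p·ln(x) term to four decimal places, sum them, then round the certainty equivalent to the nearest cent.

$95,272.83

E[u] = 0.2·ln(190000) + 0.4·ln(170000) + 0.2·ln(110000) + 0.2·ln(13000) = 2.4310 + 4.8174 + 2.3216 + 1.8945 = 11.4645
CE = e^11.4645 ≈ 95272.83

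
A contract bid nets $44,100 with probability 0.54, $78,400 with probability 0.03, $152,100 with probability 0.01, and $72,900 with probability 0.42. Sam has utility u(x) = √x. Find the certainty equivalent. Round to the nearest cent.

$57,168.81

E[u] = 0.54·√44100 + 0.03·√78400 + 0.01·√152100 + 0.42·√72900 = 0.54·210 + 0.03·280 + 0.01·390 + 0.42·270 = 239.1
CE = (239.1)² = 57168.81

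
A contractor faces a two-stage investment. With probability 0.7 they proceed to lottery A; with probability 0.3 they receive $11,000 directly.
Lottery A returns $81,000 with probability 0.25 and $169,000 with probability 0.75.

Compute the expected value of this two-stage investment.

EV(A) = 0.25 × 81000 + 0.75 × 169000 = 20250 + 126750 = 147000
Branch B: 11000 (certain)
Overall = 0.7 × 147000 + 0.3 × 11000 = 102900 + 3300 = 106200

$106,200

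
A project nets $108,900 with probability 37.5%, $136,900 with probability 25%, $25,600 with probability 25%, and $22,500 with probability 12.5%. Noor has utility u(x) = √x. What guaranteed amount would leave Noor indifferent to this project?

E[u] = 0.375·√108900 + 0.25·√136900 + 0.25·√25600 + 0.125·√22500 = 0.375·330 + 0.25·370 + 0.25·160 + 0.125·150 = 275
CE = (275)² = 75625

$75,625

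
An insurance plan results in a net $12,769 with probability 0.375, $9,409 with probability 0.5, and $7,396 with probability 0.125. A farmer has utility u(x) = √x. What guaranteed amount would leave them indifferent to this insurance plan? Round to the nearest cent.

E[u] = 0.375·√12769 + 0.5·√9409 + 0.125·√7396 = 0.375·113 + 0.5·97 + 0.125·86 = 101.625
CE = (101.625)² = 10327.640625

$10,327.64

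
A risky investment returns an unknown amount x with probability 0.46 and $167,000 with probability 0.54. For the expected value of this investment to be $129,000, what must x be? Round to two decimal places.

x = $84,391.30

0.46·x + 0.54·167000 = 129000
0.46·x = 129000 − 90180 = 38820
x = 38820 / 0.46 = 84391.3043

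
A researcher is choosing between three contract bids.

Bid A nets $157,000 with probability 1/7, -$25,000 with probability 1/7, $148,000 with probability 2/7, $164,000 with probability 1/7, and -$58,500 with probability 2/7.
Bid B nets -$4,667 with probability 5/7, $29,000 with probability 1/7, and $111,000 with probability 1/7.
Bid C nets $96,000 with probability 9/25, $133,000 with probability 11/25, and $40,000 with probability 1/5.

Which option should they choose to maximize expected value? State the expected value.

Bid A = 1/7 × 157000 + 1/7 × (-25000) + 2/7 × 148000 + 1/7 × 164000 + 2/7 × (-58500) = 22428.5714 − 3571.4286 + 42285.7143 + 23428.5714 − 16714.2857 = 67857.1429
Bid B = 5/7 × (-4667) + 1/7 × 29000 + 1/7 × 111000 = -3333.5714 + 4142.8571 + 15857.1429 = 16666.4286
Bid C = 9/25 × 96000 + 11/25 × 133000 + 1/5 × 40000 = 34560 + 58520 + 8000 = 101080

Bid C ($101,080)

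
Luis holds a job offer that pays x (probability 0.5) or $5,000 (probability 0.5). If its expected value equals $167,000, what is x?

x = $329,000

0.5·x + 0.5·5000 = 167000
0.5·x = 167000 − 2500 = 164500
x = 164500 / 0.5 = 329000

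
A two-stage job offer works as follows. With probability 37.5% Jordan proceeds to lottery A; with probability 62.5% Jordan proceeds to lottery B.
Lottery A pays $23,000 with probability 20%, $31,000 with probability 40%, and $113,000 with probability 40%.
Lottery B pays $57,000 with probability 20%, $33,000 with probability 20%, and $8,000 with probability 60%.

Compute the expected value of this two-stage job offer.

$37,575

EV(A) = 0.2 × 23000 + 0.4 × 31000 + 0.4 × 113000 = 4600 + 12400 + 45200 = 62200
EV(B) = 0.2 × 57000 + 0.2 × 33000 + 0.6 × 8000 = 11400 + 6600 + 4800 = 22800
Overall = 0.375 × 62200 + 0.625 × 22800 = 23325 + 14250 = 37575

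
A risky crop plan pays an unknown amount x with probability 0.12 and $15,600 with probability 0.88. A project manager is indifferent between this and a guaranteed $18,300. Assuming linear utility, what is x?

x = $38,100

0.12·x + 0.88·15600 = 18300
0.12·x = 18300 − 13728 = 4572
x = 4572 / 0.12 = 38100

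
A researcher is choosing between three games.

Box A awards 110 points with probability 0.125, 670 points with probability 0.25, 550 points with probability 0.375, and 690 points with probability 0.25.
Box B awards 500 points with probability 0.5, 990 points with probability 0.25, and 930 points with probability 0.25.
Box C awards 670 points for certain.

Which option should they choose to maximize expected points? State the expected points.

Box B (730 points)

Box A = 0.125 × 110 + 0.25 × 670 + 0.375 × 550 + 0.25 × 690 = 13.75 + 167.5 + 206.25 + 172.5 = 560
Box B = 0.5 × 500 + 0.25 × 990 + 0.25 × 930 = 250 + 247.5 + 232.5 = 730
Box C: 670 (certain)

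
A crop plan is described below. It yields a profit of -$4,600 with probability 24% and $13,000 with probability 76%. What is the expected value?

$8,776

EV = 0.24 × (-4600) + 0.76 × 13000 = -1104 + 9880 = 8776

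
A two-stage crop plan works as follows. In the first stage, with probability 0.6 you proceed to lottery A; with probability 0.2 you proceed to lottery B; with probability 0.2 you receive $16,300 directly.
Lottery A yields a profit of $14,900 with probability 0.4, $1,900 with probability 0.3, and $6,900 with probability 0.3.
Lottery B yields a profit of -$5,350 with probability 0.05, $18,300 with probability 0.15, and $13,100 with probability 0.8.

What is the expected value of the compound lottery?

$11,011.50

EV(A) = 0.4 × 14900 + 0.3 × 1900 + 0.3 × 6900 = 5960 + 570 + 2070 = 8600
EV(B) = 0.05 × (-5350) + 0.15 × 18300 + 0.8 × 13100 = -267.5 + 2745 + 10480 = 12957.5
Branch C: 16300 (certain)
Overall = 0.6 × 8600 + 0.2 × 12957.5 + 0.2 × 16300 = 5160 + 2591.5 + 3260 = 11011.5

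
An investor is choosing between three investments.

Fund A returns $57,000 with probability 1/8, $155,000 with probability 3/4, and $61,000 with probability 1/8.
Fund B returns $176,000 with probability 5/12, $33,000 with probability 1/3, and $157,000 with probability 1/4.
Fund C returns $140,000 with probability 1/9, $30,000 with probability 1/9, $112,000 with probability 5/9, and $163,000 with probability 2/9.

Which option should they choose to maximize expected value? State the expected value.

Fund A = 1/8 × 57000 + 3/4 × 155000 + 1/8 × 61000 = 7125 + 116250 + 7625 = 131000
Fund B = 5/12 × 176000 + 1/3 × 33000 + 1/4 × 157000 = 73333.3333 + 11000 + 39250 = 123583.3333
Fund C = 1/9 × 140000 + 1/9 × 30000 + 5/9 × 112000 + 2/9 × 163000 = 15555.5556 + 3333.3333 + 62222.2222 + 36222.2222 = 117333.3333

Fund A ($131,000)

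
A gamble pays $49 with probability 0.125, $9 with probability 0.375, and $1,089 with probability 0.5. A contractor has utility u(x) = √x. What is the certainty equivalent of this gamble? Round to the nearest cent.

$342.25

E[u] = 0.125·√49 + 0.375·√9 + 0.5·√1089 = 0.125·7 + 0.375·3 + 0.5·33 = 18.5
CE = (18.5)² = 342.25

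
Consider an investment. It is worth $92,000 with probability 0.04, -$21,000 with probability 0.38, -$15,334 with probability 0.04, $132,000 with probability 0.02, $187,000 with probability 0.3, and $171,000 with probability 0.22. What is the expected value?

$91,446.64

EV = 0.04 × 92000 + 0.38 × (-21000) + 0.04 × (-15334) + 0.02 × 132000 + 0.3 × 187000 + 0.22 × 171000 = 3680 − 7980 − 613.36 + 2640 + 56100 + 37620 = 91446.64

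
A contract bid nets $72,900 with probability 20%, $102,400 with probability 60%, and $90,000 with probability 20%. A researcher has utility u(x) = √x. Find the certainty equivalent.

$93,636

E[u] = 0.2·√72900 + 0.6·√102400 + 0.2·√90000 = 0.2·270 + 0.6·320 + 0.2·300 = 306
CE = (306)² = 93636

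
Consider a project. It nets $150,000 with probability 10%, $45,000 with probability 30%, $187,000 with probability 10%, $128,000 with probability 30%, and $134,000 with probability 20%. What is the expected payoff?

$112,400

EV = 0.1 × 150000 + 0.3 × 45000 + 0.1 × 187000 + 0.3 × 128000 + 0.2 × 134000 = 15000 + 13500 + 18700 + 38400 + 26800 = 112400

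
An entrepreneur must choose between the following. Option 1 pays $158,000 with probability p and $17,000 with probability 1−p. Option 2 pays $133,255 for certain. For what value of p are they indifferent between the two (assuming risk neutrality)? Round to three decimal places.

p·158000 + (1−p)·17000 = 133255
141000p + 17000 = 133255
p = (133255 − 17000) / 141000

p = 0.825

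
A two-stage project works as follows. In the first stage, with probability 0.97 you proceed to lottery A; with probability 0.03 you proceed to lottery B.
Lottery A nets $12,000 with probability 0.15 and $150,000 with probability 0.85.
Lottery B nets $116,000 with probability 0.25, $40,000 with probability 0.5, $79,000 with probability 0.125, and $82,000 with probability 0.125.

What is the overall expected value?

EV(A) = 0.15 × 12000 + 0.85 × 150000 = 1800 + 127500 = 129300
EV(B) = 0.25 × 116000 + 0.5 × 40000 + 0.125 × 79000 + 0.125 × 82000 = 29000 + 20000 + 9875 + 10250 = 69125
Overall = 0.97 × 129300 + 0.03 × 69125 = 125421 + 2073.75 = 127494.75

$127,494.75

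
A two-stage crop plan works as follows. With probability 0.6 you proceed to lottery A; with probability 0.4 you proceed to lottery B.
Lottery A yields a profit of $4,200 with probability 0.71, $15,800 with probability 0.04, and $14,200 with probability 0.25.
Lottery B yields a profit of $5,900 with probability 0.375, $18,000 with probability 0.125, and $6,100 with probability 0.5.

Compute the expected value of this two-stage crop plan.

EV(A) = 0.71 × 4200 + 0.04 × 15800 + 0.25 × 14200 = 2982 + 632 + 3550 = 7164
EV(B) = 0.375 × 5900 + 0.125 × 18000 + 0.5 × 6100 = 2212.5 + 2250 + 3050 = 7512.5
Overall = 0.6 × 7164 + 0.4 × 7512.5 = 4298.4 + 3005 = 7303.4

$7,303.40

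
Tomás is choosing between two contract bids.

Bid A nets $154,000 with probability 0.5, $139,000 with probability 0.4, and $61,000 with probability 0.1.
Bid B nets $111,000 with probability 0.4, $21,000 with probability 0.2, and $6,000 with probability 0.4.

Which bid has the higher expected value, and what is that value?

Bid A ($138,700)

Bid A = 0.5 × 154000 + 0.4 × 139000 + 0.1 × 61000 = 77000 + 55600 + 6100 = 138700
Bid B = 0.4 × 111000 + 0.2 × 21000 + 0.4 × 6000 = 44400 + 4200 + 2400 = 51000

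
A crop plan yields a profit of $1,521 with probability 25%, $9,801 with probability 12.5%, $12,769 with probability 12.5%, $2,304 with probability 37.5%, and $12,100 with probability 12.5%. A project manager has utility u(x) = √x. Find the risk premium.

E[u] = 0.25·√1521 + 0.125·√9801 + 0.125·√12769 + 0.375·√2304 + 0.125·√12100 = 0.25·39 + 0.125·99 + 0.125·113 + 0.375·48 + 0.125·110 = 68
CE = (68)² = 4624
Risk premium = EV − CE = 5578 − 4624 = 954

$954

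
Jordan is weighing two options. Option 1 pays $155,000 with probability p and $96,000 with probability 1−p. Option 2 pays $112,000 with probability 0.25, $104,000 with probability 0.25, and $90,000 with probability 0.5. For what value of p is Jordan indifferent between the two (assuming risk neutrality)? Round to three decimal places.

EV(Option 2) = 0.25 × 112000 + 0.25 × 104000 + 0.5 × 90000 = 28000 + 26000 + 45000 = 99000
p·155000 + (1−p)·96000 = 99000
59000p + 96000 = 99000
p = (99000 − 96000) / 59000

p = 0.051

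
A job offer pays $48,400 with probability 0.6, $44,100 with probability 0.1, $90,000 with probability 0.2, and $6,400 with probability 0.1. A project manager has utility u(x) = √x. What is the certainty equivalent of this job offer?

$48,841

E[u] = 0.6·√48400 + 0.1·√44100 + 0.2·√90000 + 0.1·√6400 = 0.6·220 + 0.1·210 + 0.2·300 + 0.1·80 = 221
CE = (221)² = 48841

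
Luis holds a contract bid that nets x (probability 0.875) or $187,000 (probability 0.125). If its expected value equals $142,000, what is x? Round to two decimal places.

x = $135,571.43

0.875·x + 0.125·187000 = 142000
0.875·x = 142000 − 23375 = 118625
x = 118625 / 0.875 = 135571.4286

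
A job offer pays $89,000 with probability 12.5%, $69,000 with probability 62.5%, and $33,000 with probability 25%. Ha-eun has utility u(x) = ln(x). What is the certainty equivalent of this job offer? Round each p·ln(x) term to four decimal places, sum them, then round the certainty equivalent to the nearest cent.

$59,236.90

E[u] = 0.125·ln(89000) + 0.625·ln(69000) + 0.25·ln(33000) = 1.4245 + 6.9637 + 2.6011 = 10.9893
CE = e^10.9893 ≈ 59236.90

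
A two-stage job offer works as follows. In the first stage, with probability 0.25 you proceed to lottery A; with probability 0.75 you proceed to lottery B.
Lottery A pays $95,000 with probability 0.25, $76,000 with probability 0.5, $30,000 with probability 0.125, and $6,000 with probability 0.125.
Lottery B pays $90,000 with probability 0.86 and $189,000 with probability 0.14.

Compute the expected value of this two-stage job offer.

EV(A) = 0.25 × 95000 + 0.5 × 76000 + 0.125 × 30000 + 0.125 × 6000 = 23750 + 38000 + 3750 + 750 = 66250
EV(B) = 0.86 × 90000 + 0.14 × 189000 = 77400 + 26460 = 103860
Overall = 0.25 × 66250 + 0.75 × 103860 = 16562.5 + 77895 = 94457.5

$94,457.50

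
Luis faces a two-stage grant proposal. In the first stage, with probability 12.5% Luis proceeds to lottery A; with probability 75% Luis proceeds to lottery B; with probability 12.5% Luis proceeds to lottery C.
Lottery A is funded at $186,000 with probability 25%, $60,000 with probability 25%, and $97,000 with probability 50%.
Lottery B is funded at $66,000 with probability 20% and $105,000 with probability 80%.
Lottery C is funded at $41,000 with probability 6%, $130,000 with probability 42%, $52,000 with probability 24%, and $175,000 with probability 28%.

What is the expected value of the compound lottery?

EV(A) = 0.25 × 186000 + 0.25 × 60000 + 0.5 × 97000 = 46500 + 15000 + 48500 = 110000
EV(B) = 0.2 × 66000 + 0.8 × 105000 = 13200 + 84000 = 97200
EV(C) = 0.06 × 41000 + 0.42 × 130000 + 0.24 × 52000 + 0.28 × 175000 = 2460 + 54600 + 12480 + 49000 = 118540
Overall = 0.125 × 110000 + 0.75 × 97200 + 0.125 × 118540 = 13750 + 72900 + 14817.5 = 101467.5

$101,467.50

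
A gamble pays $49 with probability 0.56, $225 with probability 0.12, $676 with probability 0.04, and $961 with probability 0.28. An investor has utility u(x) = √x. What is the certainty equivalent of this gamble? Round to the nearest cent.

$238.39

E[u] = 0.56·√49 + 0.12·√225 + 0.04·√676 + 0.28·√961 = 0.56·7 + 0.12·15 + 0.04·26 + 0.28·31 = 15.44
CE = (15.44)² = 238.3936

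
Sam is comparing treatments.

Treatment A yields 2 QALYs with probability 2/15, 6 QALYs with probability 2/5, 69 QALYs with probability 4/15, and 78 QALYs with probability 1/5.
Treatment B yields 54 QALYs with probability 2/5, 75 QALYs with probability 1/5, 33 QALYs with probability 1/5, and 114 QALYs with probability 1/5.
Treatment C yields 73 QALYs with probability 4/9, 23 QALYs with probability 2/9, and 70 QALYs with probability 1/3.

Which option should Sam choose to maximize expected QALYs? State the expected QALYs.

Treatment B (66 QALYs)

Treatment A = 2/15 × 2 + 2/5 × 6 + 4/15 × 69 + 1/5 × 78 = 0.2667 + 2.4 + 18.4 + 15.6 = 36.6667
Treatment B = 2/5 × 54 + 1/5 × 75 + 1/5 × 33 + 1/5 × 114 = 21.6 + 15 + 6.6 + 22.8 = 66
Treatment C = 4/9 × 73 + 2/9 × 23 + 1/3 × 70 = 32.4444 + 5.1111 + 23.3333 = 60.8889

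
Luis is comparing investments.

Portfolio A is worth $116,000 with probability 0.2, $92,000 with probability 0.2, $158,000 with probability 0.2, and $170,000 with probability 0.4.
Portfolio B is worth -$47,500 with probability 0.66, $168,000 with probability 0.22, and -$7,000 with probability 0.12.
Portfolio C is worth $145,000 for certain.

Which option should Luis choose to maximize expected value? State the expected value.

Portfolio A = 0.2 × 116000 + 0.2 × 92000 + 0.2 × 158000 + 0.4 × 170000 = 23200 + 18400 + 31600 + 68000 = 141200
Portfolio B = 0.66 × (-47500) + 0.22 × 168000 + 0.12 × (-7000) = -31350 + 36960 − 840 = 4770
Portfolio C: 145000 (certain)

Portfolio C ($145,000)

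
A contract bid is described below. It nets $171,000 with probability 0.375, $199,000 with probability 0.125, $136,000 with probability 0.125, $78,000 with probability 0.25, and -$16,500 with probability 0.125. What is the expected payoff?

$123,437.50

EV = 0.375 × 171000 + 0.125 × 199000 + 0.125 × 136000 + 0.25 × 78000 + 0.125 × (-16500) = 64125 + 24875 + 17000 + 19500 − 2062.5 = 123437.5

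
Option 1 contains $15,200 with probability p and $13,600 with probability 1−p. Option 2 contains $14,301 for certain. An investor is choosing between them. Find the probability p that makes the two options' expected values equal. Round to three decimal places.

p = 0.438

p·15200 + (1−p)·13600 = 14301
1600p + 13600 = 14301
p = (14301 − 13600) / 1600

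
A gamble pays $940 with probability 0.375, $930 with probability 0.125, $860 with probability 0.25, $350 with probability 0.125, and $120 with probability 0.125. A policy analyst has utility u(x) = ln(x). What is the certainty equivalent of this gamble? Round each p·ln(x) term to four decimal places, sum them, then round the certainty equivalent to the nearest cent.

$627.28

E[u] = 0.375·ln(940) + 0.125·ln(930) + 0.25·ln(860) + 0.125·ln(350) + 0.125·ln(120) = 2.5672 + 0.8544 + 1.6892 + 0.7322 + 0.5984 = 6.4414
CE = e^6.4414 ≈ 627.28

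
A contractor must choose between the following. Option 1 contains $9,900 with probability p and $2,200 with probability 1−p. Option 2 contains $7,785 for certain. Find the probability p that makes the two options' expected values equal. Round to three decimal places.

p = 0.725

p·9900 + (1−p)·2200 = 7785
7700p + 2200 = 7785
p = (7785 − 2200) / 7700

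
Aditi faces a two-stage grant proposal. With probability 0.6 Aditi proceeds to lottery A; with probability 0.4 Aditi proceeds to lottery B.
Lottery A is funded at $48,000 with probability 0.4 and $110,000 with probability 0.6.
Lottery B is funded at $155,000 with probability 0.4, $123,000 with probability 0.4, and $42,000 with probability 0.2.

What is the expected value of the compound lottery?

EV(A) = 0.4 × 48000 + 0.6 × 110000 = 19200 + 66000 = 85200
EV(B) = 0.4 × 155000 + 0.4 × 123000 + 0.2 × 42000 = 62000 + 49200 + 8400 = 119600
Overall = 0.6 × 85200 + 0.4 × 119600 = 51120 + 47840 = 98960

$98,960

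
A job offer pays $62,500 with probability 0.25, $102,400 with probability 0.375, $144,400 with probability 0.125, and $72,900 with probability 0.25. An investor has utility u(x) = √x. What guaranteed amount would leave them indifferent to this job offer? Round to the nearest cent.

E[u] = 0.25·√62500 + 0.375·√102400 + 0.125·√144400 + 0.25·√72900 = 0.25·250 + 0.375·320 + 0.125·380 + 0.25·270 = 297.5
CE = (297.5)² = 88506.25

$88,506.25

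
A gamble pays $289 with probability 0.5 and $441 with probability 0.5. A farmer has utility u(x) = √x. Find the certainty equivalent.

E[u] = 0.5·√289 + 0.5·√441 = 0.5·17 + 0.5·21 = 19
CE = (19)² = 361

$361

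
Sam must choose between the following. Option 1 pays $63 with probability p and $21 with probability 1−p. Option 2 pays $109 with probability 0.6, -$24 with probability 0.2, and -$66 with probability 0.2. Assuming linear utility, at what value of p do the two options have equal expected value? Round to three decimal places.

p = 0.629

EV(Option 2) = 0.6 × 109 + 0.2 × (-24) + 0.2 × (-66) = 65.4 − 4.8 − 13.2 = 47.4
p·63 + (1−p)·21 = 47.4
42p + 21 = 47.4
p = (47.4 − 21) / 42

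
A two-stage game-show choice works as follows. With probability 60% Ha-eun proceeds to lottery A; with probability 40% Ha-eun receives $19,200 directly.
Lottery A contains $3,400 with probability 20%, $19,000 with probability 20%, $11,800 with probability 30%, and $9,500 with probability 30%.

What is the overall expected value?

$14,202

EV(A) = 0.2 × 3400 + 0.2 × 19000 + 0.3 × 11800 + 0.3 × 9500 = 680 + 3800 + 3540 + 2850 = 10870
Branch B: 19200 (certain)
Overall = 0.6 × 10870 + 0.4 × 19200 = 6522 + 7680 = 14202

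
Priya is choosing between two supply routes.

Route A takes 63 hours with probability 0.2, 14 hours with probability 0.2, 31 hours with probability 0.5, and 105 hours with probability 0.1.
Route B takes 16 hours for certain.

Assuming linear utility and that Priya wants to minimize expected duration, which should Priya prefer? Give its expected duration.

Route A = 0.2 × 63 + 0.2 × 14 + 0.5 × 31 + 0.1 × 105 = 12.6 + 2.8 + 15.5 + 10.5 = 41.4
Route B: 16 (certain)

Route B (16 hours)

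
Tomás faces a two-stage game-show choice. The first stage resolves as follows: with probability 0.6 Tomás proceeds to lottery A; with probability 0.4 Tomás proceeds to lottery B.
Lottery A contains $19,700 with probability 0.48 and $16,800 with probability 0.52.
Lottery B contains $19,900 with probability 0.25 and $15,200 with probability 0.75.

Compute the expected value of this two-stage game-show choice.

$17,465.20

EV(A) = 0.48 × 19700 + 0.52 × 16800 = 9456 + 8736 = 18192
EV(B) = 0.25 × 19900 + 0.75 × 15200 = 4975 + 11400 = 16375
Overall = 0.6 × 18192 + 0.4 × 16375 = 10915.2 + 6550 = 17465.2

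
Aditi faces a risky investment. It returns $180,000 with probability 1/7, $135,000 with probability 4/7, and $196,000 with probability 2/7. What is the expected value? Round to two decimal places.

$158,857.14

EV = 1/7 × 180000 + 4/7 × 135000 + 2/7 × 196000 = 25714.2857 + 77142.8571 + 56000 = 158857.1429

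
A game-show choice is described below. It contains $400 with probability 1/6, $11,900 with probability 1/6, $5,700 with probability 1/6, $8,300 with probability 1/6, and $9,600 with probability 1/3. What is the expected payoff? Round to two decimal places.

EV = 1/6 × 400 + 1/6 × 11900 + 1/6 × 5700 + 1/6 × 8300 + 1/3 × 9600 = 66.6667 + 1983.3333 + 950 + 1383.3333 + 3200 = 7583.3333

$7,583.33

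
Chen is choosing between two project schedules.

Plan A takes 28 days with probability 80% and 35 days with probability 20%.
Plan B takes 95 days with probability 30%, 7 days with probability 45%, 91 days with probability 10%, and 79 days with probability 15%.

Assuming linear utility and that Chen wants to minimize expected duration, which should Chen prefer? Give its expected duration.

Plan A (29.4 days)

Plan A = 0.8 × 28 + 0.2 × 35 = 22.4 + 7 = 29.4
Plan B = 0.3 × 95 + 0.45 × 7 + 0.1 × 91 + 0.15 × 79 = 28.5 + 3.15 + 9.1 + 11.85 = 52.6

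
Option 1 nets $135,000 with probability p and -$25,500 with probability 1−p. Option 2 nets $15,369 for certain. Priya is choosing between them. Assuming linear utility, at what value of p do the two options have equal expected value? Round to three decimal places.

p·135000 + (1−p)·(-25500) = 15369
160500p − 25500 = 15369
p = (15369 + 25500) / 160500

p = 0.255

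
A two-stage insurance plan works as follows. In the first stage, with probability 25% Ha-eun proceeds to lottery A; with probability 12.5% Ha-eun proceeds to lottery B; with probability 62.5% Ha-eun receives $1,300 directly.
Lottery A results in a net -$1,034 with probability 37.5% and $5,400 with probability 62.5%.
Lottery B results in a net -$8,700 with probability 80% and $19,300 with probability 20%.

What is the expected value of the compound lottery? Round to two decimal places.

EV(A) = 0.375 × (-1034) + 0.625 × 5400 = -387.75 + 3375 = 2987.25
EV(B) = 0.8 × (-8700) + 0.2 × 19300 = -6960 + 3860 = -3100
Branch C: 1300 (certain)
Overall = 0.25 × 2987.25 + 0.125 × (-3100) + 0.625 × 1300 = 746.8125 − 387.5 + 812.5 = 1171.8125

$1,171.81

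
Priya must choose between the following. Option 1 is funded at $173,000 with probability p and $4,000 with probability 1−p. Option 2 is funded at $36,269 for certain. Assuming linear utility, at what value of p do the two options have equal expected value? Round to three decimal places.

p·173000 + (1−p)·4000 = 36269
169000p + 4000 = 36269
p = (36269 − 4000) / 169000

p = 0.191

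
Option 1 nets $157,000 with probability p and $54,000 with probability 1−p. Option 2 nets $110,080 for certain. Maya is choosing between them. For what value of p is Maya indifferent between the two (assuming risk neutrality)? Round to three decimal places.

p = 0.544

p·157000 + (1−p)·54000 = 110080
103000p + 54000 = 110080
p = (110080 − 54000) / 103000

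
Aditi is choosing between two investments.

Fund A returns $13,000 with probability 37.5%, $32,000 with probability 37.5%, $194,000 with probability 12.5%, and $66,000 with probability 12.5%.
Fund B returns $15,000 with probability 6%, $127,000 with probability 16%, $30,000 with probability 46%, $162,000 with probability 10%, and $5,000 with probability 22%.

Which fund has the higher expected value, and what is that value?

Fund A = 0.375 × 13000 + 0.375 × 32000 + 0.125 × 194000 + 0.125 × 66000 = 4875 + 12000 + 24250 + 8250 = 49375
Fund B = 0.06 × 15000 + 0.16 × 127000 + 0.46 × 30000 + 0.1 × 162000 + 0.22 × 5000 = 900 + 20320 + 13800 + 16200 + 1100 = 52320

Fund B ($52,320)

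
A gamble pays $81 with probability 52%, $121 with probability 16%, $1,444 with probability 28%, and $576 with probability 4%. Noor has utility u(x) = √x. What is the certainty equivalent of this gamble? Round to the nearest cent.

E[u] = 0.52·√81 + 0.16·√121 + 0.28·√1444 + 0.04·√576 = 0.52·9 + 0.16·11 + 0.28·38 + 0.04·24 = 18.04
CE = (18.04)² = 325.4416

$325.44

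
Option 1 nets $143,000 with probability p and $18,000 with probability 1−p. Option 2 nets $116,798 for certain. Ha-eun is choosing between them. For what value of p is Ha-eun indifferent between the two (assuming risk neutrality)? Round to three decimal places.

p = 0.790

p·143000 + (1−p)·18000 = 116798
125000p + 18000 = 116798
p = (116798 − 18000) / 125000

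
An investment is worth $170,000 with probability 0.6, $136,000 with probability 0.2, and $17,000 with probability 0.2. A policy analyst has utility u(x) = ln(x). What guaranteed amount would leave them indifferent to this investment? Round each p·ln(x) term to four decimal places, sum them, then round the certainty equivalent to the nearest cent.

E[u] = 0.6·ln(170000) + 0.2·ln(136000) + 0.2·ln(17000) = 7.2261 + 2.3641 + 1.9482 = 11.5384
CE = e^11.5384 ≈ 102580.18

$102,580.18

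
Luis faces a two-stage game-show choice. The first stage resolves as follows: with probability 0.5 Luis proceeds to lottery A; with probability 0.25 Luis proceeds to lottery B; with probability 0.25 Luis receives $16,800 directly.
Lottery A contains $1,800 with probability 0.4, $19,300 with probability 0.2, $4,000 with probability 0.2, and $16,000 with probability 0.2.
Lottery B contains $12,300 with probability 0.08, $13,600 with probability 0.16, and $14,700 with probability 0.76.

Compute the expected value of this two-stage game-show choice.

EV(A) = 0.4 × 1800 + 0.2 × 19300 + 0.2 × 4000 + 0.2 × 16000 = 720 + 3860 + 800 + 3200 = 8580
EV(B) = 0.08 × 12300 + 0.16 × 13600 + 0.76 × 14700 = 984 + 2176 + 11172 = 14332
Branch C: 16800 (certain)
Overall = 0.5 × 8580 + 0.25 × 14332 + 0.25 × 16800 = 4290 + 3583 + 4200 = 12073

$12,073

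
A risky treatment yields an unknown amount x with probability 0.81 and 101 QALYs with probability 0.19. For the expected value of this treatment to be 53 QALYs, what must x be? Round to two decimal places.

0.81·x + 0.19·101 = 53
0.81·x = 53 − 19.19 = 33.81
x = 33.81 / 0.81 = 41.7407

x = 41.74 QALYs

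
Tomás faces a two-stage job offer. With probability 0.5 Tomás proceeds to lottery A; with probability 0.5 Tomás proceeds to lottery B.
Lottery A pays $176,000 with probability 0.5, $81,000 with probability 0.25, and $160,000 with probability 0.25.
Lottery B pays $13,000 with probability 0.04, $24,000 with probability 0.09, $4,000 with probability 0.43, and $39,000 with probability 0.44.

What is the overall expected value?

$84,905

EV(A) = 0.5 × 176000 + 0.25 × 81000 + 0.25 × 160000 = 88000 + 20250 + 40000 = 148250
EV(B) = 0.04 × 13000 + 0.09 × 24000 + 0.43 × 4000 + 0.44 × 39000 = 520 + 2160 + 1720 + 17160 = 21560
Overall = 0.5 × 148250 + 0.5 × 21560 = 74125 + 10780 = 84905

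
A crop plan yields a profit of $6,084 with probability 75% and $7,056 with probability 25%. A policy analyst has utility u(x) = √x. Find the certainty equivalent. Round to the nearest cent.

$6,320.25

E[u] = 0.75·√6084 + 0.25·√7056 = 0.75·78 + 0.25·84 = 79.5
CE = (79.5)² = 6320.25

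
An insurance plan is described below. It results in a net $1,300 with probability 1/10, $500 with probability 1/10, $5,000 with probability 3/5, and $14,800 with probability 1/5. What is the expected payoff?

EV = 1/10 × 1300 + 1/10 × 500 + 3/5 × 5000 + 1/5 × 14800 = 130 + 50 + 3000 + 2960 = 6140

$6,140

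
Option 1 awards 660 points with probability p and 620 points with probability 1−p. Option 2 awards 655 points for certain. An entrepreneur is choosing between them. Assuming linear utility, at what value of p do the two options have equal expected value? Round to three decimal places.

p·660 + (1−p)·620 = 655
40p + 620 = 655
p = (655 − 620) / 40

p = 0.875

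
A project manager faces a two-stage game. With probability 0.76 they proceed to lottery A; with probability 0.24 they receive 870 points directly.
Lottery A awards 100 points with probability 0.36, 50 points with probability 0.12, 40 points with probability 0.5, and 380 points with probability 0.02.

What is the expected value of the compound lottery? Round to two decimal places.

261.70 points

EV(A) = 0.36 × 100 + 0.12 × 50 + 0.5 × 40 + 0.02 × 380 = 36 + 6 + 20 + 7.6 = 69.6
Branch B: 870 (certain)
Overall = 0.76 × 69.6 + 0.24 × 870 = 52.896 + 208.8 = 261.696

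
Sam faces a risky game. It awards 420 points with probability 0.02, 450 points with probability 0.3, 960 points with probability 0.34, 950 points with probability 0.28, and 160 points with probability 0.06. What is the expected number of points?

745.4 points

EV = 0.02 × 420 + 0.3 × 450 + 0.34 × 960 + 0.28 × 950 + 0.06 × 160 = 8.4 + 135 + 326.4 + 266 + 9.6 = 745.4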